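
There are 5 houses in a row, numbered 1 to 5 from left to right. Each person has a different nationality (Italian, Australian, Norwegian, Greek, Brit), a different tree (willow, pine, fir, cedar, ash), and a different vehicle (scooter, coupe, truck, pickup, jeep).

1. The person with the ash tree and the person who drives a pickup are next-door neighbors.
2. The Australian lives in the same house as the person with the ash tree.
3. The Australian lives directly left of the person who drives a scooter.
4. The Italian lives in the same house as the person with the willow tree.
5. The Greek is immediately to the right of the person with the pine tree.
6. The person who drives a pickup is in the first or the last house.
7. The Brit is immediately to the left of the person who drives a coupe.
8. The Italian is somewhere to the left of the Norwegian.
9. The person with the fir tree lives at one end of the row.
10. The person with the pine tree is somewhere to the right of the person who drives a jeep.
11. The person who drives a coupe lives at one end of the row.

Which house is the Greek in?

Clue 11 places the person who drives a coupe in house 5.
The only vehicle still possible for house 1 is pickup.
By clue 1, the person with the ash tree is in house 2.
The Australian is in house 2 (clue 2).
Clue 3: the person who drives a scooter is in house 3.
From clue 7, the Brit must be in house 4.
House 1 nationality: only Italian fits.
So house 2 gets jeep for vehicle.
House 4's vehicle must be truck (nothing else left).
From clue 4, the person with the willow tree must be in house 1.
From clue 5, the Greek must be in house 5.
By clue 5, the person with the pine tree is in house 4.
So house 3 gets Norwegian for nationality.
That leaves cedar as the tree for house 3.
House 5 tree: only fir fits.
So: house 1 = Italian/willow/pickup, house 2 = Australian/ash/jeep, house 3 = Norwegian/cedar/scooter, house 4 = Brit/pine/truck, house 5 = Greek/fir/coupe.

5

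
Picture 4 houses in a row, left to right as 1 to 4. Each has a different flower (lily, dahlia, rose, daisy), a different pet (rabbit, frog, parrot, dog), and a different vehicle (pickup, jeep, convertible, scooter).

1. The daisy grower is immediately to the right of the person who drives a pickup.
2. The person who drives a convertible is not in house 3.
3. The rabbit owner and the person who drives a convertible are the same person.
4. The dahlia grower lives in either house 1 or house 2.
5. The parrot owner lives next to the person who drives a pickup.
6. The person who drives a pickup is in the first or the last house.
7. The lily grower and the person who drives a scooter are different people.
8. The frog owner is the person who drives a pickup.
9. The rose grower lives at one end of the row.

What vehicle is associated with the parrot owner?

From clue 6, the person who drives a pickup must be in house 1.
The frog owner is in house 1 (clue 8).
Clue 1 places the daisy grower in house 2.
Clue 5: the parrot owner is in house 2.
That leaves lily as the flower for house 3.
House 4 flower: only rose fits.
That leaves dog as the pet for house 3.
House 4 pet: only rabbit fits.
Clue 3: the person who drives a convertible is in house 4.
The only flower still possible for house 1 is dahlia.
So house 2 gets scooter for vehicle.
House 3 vehicle: only jeep fits.
So: house 1 = dahlia/frog/pickup, house 2 = daisy/parrot/scooter, house 3 = lily/dog/jeep, house 4 = rose/rabbit/convertible.

scooter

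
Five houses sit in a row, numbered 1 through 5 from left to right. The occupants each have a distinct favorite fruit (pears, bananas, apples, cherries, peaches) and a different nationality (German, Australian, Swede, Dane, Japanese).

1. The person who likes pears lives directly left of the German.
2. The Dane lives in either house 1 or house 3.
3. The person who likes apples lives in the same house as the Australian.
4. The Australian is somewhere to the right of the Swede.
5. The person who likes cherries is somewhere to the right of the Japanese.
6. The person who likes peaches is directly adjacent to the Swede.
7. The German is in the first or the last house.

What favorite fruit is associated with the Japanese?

From clue 7, the German must be in house 5.
Clue 1 places the person who likes pears in house 4.
House 4 nationality: only Japanese fits.
Clue 5: the person who likes cherries is in house 5.
The person who likes apples is narrowed to house 2 or 3; consider each.
Placing it in house 2 leads to a contradiction, so it's in house 3.
Clue 3 places the Australian in house 3.
The only nationality still possible for house 1 is Dane.
That leaves Swede as the nationality for house 2.
Clue 6: the person who likes peaches is in house 1.
So house 2 gets bananas for favorite fruit.
So: house 1 = peaches/Dane, house 2 = bananas/Swede, house 3 = apples/Australian, house 4 = pears/Japanese, house 5 = cherries/German.

pears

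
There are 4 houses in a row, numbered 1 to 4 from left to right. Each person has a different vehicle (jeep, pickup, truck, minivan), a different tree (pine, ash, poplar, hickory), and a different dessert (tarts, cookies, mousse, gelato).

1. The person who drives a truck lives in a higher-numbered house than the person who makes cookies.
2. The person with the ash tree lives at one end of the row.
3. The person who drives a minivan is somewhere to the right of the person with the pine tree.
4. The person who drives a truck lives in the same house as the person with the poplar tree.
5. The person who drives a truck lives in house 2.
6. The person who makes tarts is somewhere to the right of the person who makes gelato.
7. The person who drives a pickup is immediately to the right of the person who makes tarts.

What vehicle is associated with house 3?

Clue 5 places the person who drives a truck in house 2.
House 1's vehicle must be jeep (nothing else left).
House 4 dessert: only mousse fits.
Clue 1 places the person who makes cookies in house 1.
The person with the poplar tree is in house 2 (clue 4).
House 2's dessert must be gelato (nothing else left).
House 3 dessert: only tarts fits.
Clue 7 places the person who drives a pickup in house 4.
So house 3 gets minivan for vehicle.
Clue 3 places the person with the pine tree in house 1.
The only tree still possible for house 3 is hickory.
The only tree still possible for house 4 is ash.
So: house 1 = jeep/pine/cookies, house 2 = truck/poplar/gelato, house 3 = minivan/hickory/tarts, house 4 = pickup/ash/mousse.

minivan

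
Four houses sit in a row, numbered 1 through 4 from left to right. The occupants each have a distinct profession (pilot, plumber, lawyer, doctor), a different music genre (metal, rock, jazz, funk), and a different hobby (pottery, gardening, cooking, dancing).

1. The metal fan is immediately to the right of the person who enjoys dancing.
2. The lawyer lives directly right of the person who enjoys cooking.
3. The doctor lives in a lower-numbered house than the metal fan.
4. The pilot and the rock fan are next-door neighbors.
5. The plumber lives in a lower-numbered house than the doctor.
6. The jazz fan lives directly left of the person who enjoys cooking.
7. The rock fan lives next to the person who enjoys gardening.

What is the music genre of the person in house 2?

funk

The doctor is narrowed to house 2 or 3; consider each.
Placing it in house 3 leads to a contradiction, so it's in house 2.
From clue 5, the plumber must be in house 1.
The lawyer is narrowed to house 3 or 4; consider each.
Placing it in house 4 leads to a contradiction, so it's in house 3.
By clue 2, the person who enjoys cooking is in house 2.
From clue 6, the jazz fan must be in house 1.
That leaves pilot as the profession for house 4.
House 3's hobby must be dancing (nothing else left).
Clue 1 places the metal fan in house 4.
From clue 4, the rock fan must be in house 3.
Clue 7 places the person who enjoys gardening in house 4.
The only music genre still possible for house 2 is funk.
House 1 hobby: only pottery fits.
So: house 1 = plumber/jazz/pottery, house 2 = doctor/funk/cooking, house 3 = lawyer/rock/dancing, house 4 = pilot/metal/gardening.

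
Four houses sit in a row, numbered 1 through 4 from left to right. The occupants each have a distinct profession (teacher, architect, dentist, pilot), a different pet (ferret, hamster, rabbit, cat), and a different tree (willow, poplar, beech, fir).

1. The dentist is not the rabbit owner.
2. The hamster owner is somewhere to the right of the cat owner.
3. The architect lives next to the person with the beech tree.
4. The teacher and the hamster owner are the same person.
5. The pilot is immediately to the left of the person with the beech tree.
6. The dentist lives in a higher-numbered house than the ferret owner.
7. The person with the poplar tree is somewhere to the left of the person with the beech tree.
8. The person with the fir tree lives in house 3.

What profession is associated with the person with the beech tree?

Clue 8: the person with the fir tree is in house 3.
The architect is narrowed to house 1 or 3; consider each.
Placing it in house 1 leads to a contradiction, so it's in house 3.
So house 1 gets pilot for profession.
From clue 5, the person with the beech tree must be in house 2.
Clue 7: the person with the poplar tree is in house 1.
So house 4 gets willow for tree.
The dentist is narrowed to house 2 or 4; consider each.
Placing it in house 4 leads to a contradiction, so it's in house 2.
Clue 6: the ferret owner is in house 1.
House 4 profession: only teacher fits.
By clue 2, the hamster owner is in house 4.
The only pet still possible for house 2 is cat.
That leaves rabbit as the pet for house 3.
So: house 1 = pilot/ferret/poplar, house 2 = dentist/cat/beech, house 3 = architect/rabbit/fir, house 4 = teacher/hamster/willow.

dentist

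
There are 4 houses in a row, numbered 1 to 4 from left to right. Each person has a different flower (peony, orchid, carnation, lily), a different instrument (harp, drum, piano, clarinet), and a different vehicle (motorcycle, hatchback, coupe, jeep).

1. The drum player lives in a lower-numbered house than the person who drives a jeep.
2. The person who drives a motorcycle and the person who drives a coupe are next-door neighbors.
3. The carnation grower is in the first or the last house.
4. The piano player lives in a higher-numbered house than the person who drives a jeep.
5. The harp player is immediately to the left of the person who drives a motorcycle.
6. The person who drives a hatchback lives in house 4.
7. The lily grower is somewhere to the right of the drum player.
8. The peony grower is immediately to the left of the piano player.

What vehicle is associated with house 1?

Clue 6: the person who drives a hatchback is in house 4.
House 1's vehicle must be coupe (nothing else left).
Clue 2: the person who drives a motorcycle is in house 2.
The harp player is in house 1 (clue 5).
House 2's instrument must be drum (nothing else left).
So house 3 gets jeep for vehicle.
By clue 4, the piano player is in house 4.
From clue 8, the peony grower must be in house 3.
House 2's flower must be orchid (nothing else left).
So house 4 gets lily for flower.
That leaves clarinet as the instrument for house 3.
That leaves carnation as the flower for house 1.
So: house 1 = carnation/harp/coupe, house 2 = orchid/drum/motorcycle, house 3 = peony/clarinet/jeep, house 4 = lily/piano/hatchback.

coupe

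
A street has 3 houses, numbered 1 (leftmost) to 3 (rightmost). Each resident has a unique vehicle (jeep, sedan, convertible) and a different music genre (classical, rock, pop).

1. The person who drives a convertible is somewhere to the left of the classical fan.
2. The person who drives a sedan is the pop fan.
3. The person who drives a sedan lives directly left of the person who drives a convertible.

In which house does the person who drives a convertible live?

From clue 3, the person who drives a sedan must be in house 1.
The person who drives a convertible is in house 2 (clue 3).
The only vehicle still possible for house 3 is jeep.
Clue 1 places the classical fan in house 3.
From clue 2, the pop fan must be in house 1.
House 2's music genre must be rock (nothing else left).
So: house 1 = sedan/pop, house 2 = convertible/rock, house 3 = jeep/classical.

2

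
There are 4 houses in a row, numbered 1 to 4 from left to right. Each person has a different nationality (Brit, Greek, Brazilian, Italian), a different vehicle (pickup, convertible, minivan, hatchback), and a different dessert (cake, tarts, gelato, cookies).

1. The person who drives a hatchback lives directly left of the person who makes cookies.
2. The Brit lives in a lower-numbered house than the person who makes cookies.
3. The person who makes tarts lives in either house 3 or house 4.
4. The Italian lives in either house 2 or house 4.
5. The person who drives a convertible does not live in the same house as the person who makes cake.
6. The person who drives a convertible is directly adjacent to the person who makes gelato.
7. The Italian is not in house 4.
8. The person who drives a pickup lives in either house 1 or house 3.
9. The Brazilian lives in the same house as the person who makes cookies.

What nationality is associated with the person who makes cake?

Clue 7: the Italian is in house 2.
The Brazilian is narrowed to house 3 or 4; consider each.
Placing it in house 4 leads to a contradiction, so it's in house 3.
Clue 9: the person who makes cookies is in house 3.
House 4's nationality must be Greek (nothing else left).
Clue 1 places the person who drives a hatchback in house 2.
That leaves Brit as the nationality for house 1.
The only vehicle still possible for house 4 is minivan.
House 4 dessert: only tarts fits.
From clue 6, the person who makes gelato must be in house 2.
House 1 dessert: only cake fits.
From clue 5, the person who drives a convertible must be in house 3.
The only vehicle still possible for house 1 is pickup.
So: house 1 = Brit/pickup/cake, house 2 = Italian/hatchback/gelato, house 3 = Brazilian/convertible/cookies, house 4 = Greek/minivan/tarts.

Brit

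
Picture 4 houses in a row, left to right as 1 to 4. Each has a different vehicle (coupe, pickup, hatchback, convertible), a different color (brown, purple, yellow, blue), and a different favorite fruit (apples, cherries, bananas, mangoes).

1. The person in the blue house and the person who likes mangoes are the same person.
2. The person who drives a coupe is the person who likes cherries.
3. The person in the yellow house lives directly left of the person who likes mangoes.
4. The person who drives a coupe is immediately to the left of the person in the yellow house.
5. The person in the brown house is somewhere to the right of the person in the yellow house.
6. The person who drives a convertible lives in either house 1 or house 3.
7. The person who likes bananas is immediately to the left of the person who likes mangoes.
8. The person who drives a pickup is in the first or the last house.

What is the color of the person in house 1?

purple

House 1 color: only purple fits.
House 2's color must be yellow (nothing else left).
Clue 3: the person who likes mangoes is in house 3.
By clue 4, the person who drives a coupe is in house 1.
The person who likes bananas is in house 2 (clue 7).
So house 2 gets hatchback for vehicle.
That leaves convertible as the vehicle for house 3.
The only vehicle still possible for house 4 is pickup.
That leaves apples as the favorite fruit for house 4.
From clue 1, the person in the blue house must be in house 3.
That leaves brown as the color for house 4.
So house 1 gets cherries for favorite fruit.
So: house 1 = coupe/purple/cherries, house 2 = hatchback/yellow/bananas, house 3 = convertible/blue/mangoes, house 4 = pickup/brown/apples.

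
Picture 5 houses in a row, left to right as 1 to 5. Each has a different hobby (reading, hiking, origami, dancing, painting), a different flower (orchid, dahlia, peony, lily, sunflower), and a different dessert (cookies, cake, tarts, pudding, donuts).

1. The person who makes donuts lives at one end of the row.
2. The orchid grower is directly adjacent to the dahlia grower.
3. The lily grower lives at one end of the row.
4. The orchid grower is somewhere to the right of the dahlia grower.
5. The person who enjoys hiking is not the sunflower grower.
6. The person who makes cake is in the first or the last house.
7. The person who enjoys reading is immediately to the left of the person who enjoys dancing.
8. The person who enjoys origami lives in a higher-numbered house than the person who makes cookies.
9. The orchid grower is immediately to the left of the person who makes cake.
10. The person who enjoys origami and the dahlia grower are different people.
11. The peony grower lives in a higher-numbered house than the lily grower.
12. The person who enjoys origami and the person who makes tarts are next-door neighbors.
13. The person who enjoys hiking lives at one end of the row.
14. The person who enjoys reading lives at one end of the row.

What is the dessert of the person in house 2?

Clue 9 places the orchid grower in house 4.
Clue 9: the person who makes cake is in house 5.
By clue 11, the lily grower is in house 1.
Clue 14 places the person who enjoys reading in house 1.
House 5's hobby must be hiking (nothing else left).
House 1 dessert: only donuts fits.
Clue 2: the dahlia grower is in house 3.
The person who enjoys dancing is in house 2 (clue 7).
Clue 10 places the person who enjoys origami in house 4.
Clue 12 places the person who makes tarts in house 3.
The only hobby still possible for house 3 is painting.
So house 2 gets sunflower for flower.
House 5 flower: only peony fits.
House 4's dessert must be pudding (nothing else left).
House 2's dessert must be cookies (nothing else left).
So: house 1 = reading/lily/donuts, house 2 = dancing/sunflower/cookies, house 3 = painting/dahlia/tarts, house 4 = origami/orchid/pudding, house 5 = hiking/peony/cake.

cookies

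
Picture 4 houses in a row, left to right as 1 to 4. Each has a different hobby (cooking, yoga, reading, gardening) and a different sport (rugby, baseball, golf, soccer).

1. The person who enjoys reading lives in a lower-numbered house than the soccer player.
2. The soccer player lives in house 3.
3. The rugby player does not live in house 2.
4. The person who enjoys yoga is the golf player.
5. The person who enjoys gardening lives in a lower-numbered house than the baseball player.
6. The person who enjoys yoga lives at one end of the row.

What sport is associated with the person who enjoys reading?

baseball

From clue 2, the soccer player must be in house 3.
So house 2 gets baseball for sport.
From clue 5, the person who enjoys gardening must be in house 1.
House 3 hobby: only cooking fits.
House 4 hobby: only yoga fits.
From clue 4, the golf player must be in house 4.
That leaves reading as the hobby for house 2.
House 1 sport: only rugby fits.
So: house 1 = gardening/rugby, house 2 = reading/baseball, house 3 = cooking/soccer, house 4 = yoga/golf.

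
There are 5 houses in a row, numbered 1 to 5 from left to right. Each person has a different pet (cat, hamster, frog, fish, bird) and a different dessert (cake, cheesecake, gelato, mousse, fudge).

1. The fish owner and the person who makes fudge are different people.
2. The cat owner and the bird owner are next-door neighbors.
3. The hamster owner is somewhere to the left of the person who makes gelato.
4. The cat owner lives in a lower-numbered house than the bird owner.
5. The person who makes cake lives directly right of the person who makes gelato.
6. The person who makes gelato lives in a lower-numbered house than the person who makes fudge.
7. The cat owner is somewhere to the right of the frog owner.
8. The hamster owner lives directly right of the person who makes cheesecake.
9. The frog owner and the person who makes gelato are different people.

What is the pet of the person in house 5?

The hamster owner is narrowed to house 2 or 3; consider each.
Placing it in house 3 leads to a contradiction, so it's in house 2.
By clue 8, the person who makes cheesecake is in house 1.
So house 2 gets mousse for dessert.
So house 3 gets gelato for dessert.
Clue 5 places the person who makes cake in house 4.
Clue 9: the frog owner is in house 1.
So house 5 gets fudge for dessert.
That leaves bird as the pet for house 5.
The cat owner is in house 4 (clue 2).
House 3 pet: only fish fits.
So: house 1 = frog/cheesecake, house 2 = hamster/mousse, house 3 = fish/gelato, house 4 = cat/cake, house 5 = bird/fudge.

bird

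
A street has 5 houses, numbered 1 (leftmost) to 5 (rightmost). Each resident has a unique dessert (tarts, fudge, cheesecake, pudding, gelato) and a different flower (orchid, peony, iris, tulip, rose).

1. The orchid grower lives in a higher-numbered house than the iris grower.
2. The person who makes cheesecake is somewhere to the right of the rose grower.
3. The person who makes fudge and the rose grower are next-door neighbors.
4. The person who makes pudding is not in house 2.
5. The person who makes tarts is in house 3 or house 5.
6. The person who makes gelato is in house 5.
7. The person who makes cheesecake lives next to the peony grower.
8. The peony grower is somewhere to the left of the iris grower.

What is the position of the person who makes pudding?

From clue 6, the person who makes gelato must be in house 5.
House 3's dessert must be tarts (nothing else left).
The person who makes cheesecake is narrowed to house 2 or 4; consider each.
Placing it in house 2 leads to a contradiction, so it's in house 4.
Clue 7: the peony grower is in house 3.
The iris grower is in house 4 (clue 8).
That leaves pudding as the dessert for house 1.
House 2 dessert: only fudge fits.
From clue 3, the rose grower must be in house 1.
House 2's flower must be tulip (nothing else left).
That leaves orchid as the flower for house 5.
So: house 1 = pudding/rose, house 2 = fudge/tulip, house 3 = tarts/peony, house 4 = cheesecake/iris, house 5 = gelato/orchid.

1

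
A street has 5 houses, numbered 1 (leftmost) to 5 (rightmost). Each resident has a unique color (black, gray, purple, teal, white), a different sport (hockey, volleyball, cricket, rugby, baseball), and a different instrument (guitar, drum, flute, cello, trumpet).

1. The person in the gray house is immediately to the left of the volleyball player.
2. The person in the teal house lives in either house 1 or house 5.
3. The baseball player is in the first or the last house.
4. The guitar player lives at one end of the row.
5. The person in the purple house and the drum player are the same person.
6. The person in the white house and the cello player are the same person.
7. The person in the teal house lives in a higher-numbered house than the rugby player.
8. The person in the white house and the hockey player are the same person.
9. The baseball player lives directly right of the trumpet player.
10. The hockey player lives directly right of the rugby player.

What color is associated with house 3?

gray

Clue 7: the person in the teal house is in house 5.
Clue 9: the baseball player is in house 5.
By clue 9, the trumpet player is in house 4.
The only color still possible for house 4 is black.
The person in the white house is narrowed to house 2 or 3; consider each.
Placing it in house 3 leads to a contradiction, so it's in house 2.
The cello player is in house 2 (clue 6).
Clue 8: the hockey player is in house 2.
Clue 10 places the rugby player in house 1.
From clue 1, the person in the gray house must be in house 3.
Clue 1: the volleyball player is in house 4.
So house 1 gets purple for color.
So house 3 gets cricket for sport.
Clue 5: the drum player is in house 1.
That leaves flute as the instrument for house 3.
House 5's instrument must be guitar (nothing else left).
So: house 1 = purple/rugby/drum, house 2 = white/hockey/cello, house 3 = gray/cricket/flute, house 4 = black/volleyball/trumpet, house 5 = teal/baseball/guitar.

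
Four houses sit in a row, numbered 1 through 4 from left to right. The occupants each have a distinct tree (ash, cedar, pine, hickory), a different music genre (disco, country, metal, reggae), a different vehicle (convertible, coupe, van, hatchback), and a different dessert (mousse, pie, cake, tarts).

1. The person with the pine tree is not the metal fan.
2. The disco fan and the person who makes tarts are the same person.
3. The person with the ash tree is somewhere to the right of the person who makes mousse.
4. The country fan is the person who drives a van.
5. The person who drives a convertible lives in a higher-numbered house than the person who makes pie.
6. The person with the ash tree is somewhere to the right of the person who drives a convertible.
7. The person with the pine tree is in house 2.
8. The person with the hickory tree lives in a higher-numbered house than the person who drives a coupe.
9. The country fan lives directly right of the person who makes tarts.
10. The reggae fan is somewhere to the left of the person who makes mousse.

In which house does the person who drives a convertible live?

By clue 7, the person with the pine tree is in house 2.
That leaves cedar as the tree for house 1.
House 4's dessert must be cake (nothing else left).
The person with the ash tree is narrowed to house 3 or 4; consider each.
Placing it in house 3 leads to a contradiction, so it's in house 4.
That leaves hickory as the tree for house 3.
The reggae fan is narrowed to house 1 or 2; consider each.
Placing it in house 2 leads to a contradiction, so it's in house 1.
So house 2 gets disco for music genre.
The only dessert still possible for house 1 is pie.
By clue 2, the person who makes tarts is in house 2.
Clue 9 places the country fan in house 3.
That leaves metal as the music genre for house 4.
So house 3 gets mousse for dessert.
Clue 4: the person who drives a van is in house 3.
The only vehicle still possible for house 4 is hatchback.
House 1 vehicle: only coupe fits.
House 2's vehicle must be convertible (nothing else left).
So: house 1 = cedar/reggae/coupe/pie, house 2 = pine/disco/convertible/tarts, house 3 = hickory/country/van/mousse, house 4 = ash/metal/hatchback/cake.

2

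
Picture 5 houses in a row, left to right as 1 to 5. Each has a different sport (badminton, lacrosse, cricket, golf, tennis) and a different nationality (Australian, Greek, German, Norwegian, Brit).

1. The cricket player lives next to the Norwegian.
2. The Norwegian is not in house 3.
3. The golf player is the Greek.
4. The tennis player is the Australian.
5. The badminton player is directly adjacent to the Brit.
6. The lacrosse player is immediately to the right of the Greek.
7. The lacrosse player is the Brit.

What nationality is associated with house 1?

Australian

The golf player is narrowed to house 1 or 2 or 3 or 4; consider each.
Placing it in house 1 and house 3 and house 4 leads to a contradiction, so it's in house 2.
By clue 3, the Greek is in house 2.
By clue 6, the lacrosse player is in house 3.
By clue 7, the Brit is in house 3.
The badminton player is in house 4 (clue 5).
That leaves tennis as the sport for house 1.
That leaves cricket as the sport for house 5.
By clue 1, the Norwegian is in house 4.
Clue 4 places the Australian in house 1.
House 5's nationality must be German (nothing else left).
So: house 1 = tennis/Australian, house 2 = golf/Greek, house 3 = lacrosse/Brit, house 4 = badminton/Norwegian, house 5 = cricket/German.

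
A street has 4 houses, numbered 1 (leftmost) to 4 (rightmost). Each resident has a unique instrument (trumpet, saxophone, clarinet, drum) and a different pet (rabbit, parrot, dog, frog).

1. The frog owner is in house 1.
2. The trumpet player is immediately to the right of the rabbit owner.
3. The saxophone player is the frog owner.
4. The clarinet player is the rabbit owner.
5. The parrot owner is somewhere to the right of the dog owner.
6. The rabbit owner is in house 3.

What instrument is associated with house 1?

By clue 1, the frog owner is in house 1.
Clue 3: the saxophone player is in house 1.
By clue 6, the rabbit owner is in house 3.
The only pet still possible for house 4 is parrot.
From clue 2, the trumpet player must be in house 4.
Clue 4: the clarinet player is in house 3.
House 2's instrument must be drum (nothing else left).
That leaves dog as the pet for house 2.
So: house 1 = saxophone/frog, house 2 = drum/dog, house 3 = clarinet/rabbit, house 4 = trumpet/parrot.

saxophone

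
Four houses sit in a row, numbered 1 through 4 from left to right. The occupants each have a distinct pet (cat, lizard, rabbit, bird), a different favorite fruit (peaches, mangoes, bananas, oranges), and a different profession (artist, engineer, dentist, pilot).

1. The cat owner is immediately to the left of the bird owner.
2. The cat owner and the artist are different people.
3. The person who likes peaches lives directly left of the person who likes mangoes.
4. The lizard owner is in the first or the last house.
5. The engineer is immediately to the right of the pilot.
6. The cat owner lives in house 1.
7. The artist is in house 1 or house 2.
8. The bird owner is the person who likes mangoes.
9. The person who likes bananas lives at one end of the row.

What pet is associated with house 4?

lizard

By clue 6, the cat owner is in house 1.
That leaves lizard as the pet for house 4.
Clue 1 places the bird owner in house 2.
From clue 2, the artist must be in house 2.
The person who likes mangoes is in house 2 (clue 8).
House 3's pet must be rabbit (nothing else left).
From clue 3, the person who likes peaches must be in house 1.
Clue 5 places the engineer in house 4.
The pilot is in house 3 (clue 5).
House 3 favorite fruit: only oranges fits.
House 4 favorite fruit: only bananas fits.
The only profession still possible for house 1 is dentist.
So: house 1 = cat/peaches/dentist, house 2 = bird/mangoes/artist, house 3 = rabbit/oranges/pilot, house 4 = lizard/bananas/engineer.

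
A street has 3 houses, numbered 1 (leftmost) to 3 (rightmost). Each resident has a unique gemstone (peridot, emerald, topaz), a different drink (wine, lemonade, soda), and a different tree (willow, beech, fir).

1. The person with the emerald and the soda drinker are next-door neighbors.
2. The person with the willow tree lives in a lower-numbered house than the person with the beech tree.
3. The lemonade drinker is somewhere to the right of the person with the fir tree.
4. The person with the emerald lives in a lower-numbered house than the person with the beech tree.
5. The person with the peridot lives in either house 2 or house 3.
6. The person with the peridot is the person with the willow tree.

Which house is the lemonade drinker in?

3

Clue 6: the person with the peridot is in house 2.
From clue 6, the person with the willow tree must be in house 2.
House 1 gemstone: only emerald fits.
House 3 gemstone: only topaz fits.
So house 1 gets fir for tree.
That leaves beech as the tree for house 3.
By clue 1, the soda drinker is in house 2.
So house 1 gets wine for drink.
That leaves lemonade as the drink for house 3.
So: house 1 = emerald/wine/fir, house 2 = peridot/soda/willow, house 3 = topaz/lemonade/beech.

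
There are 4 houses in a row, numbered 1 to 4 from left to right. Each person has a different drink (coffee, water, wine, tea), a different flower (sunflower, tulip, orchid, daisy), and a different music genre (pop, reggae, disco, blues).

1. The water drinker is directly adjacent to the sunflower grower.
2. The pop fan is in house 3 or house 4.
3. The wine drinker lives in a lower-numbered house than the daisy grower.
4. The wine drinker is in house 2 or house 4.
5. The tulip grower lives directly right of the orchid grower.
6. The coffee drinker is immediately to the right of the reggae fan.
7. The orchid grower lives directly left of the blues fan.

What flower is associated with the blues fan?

Clue 4 places the wine drinker in house 2.
House 1's flower must be orchid (nothing else left).
That leaves disco as the music genre for house 1.
Clue 5: the tulip grower is in house 2.
Clue 7 places the blues fan in house 2.
House 4's music genre must be pop (nothing else left).
By clue 6, the coffee drinker is in house 4.
House 1 drink: only tea fits.
The only drink still possible for house 3 is water.
The only music genre still possible for house 3 is reggae.
Clue 1: the sunflower grower is in house 4.
House 3 flower: only daisy fits.
So: house 1 = tea/orchid/disco, house 2 = wine/tulip/blues, house 3 = water/daisy/reggae, house 4 = coffee/sunflower/pop.

tulip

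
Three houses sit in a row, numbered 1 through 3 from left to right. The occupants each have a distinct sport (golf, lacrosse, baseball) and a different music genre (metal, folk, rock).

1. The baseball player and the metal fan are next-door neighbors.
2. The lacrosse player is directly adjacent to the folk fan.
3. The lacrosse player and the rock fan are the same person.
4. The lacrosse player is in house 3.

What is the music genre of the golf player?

metal

The lacrosse player is in house 3 (clue 4).
From clue 2, the folk fan must be in house 2.
By clue 3, the rock fan is in house 3.
So house 1 gets metal for music genre.
From clue 1, the baseball player must be in house 2.
The only sport still possible for house 1 is golf.
So: house 1 = golf/metal, house 2 = baseball/folk, house 3 = lacrosse/rock.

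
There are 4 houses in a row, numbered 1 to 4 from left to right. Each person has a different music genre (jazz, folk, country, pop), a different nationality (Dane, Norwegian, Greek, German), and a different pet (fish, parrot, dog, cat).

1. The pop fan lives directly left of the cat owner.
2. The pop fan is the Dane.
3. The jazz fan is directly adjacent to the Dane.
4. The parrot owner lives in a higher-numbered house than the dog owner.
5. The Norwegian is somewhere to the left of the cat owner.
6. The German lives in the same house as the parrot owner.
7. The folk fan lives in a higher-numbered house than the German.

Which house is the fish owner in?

House 4's nationality must be Greek (nothing else left).
The folk fan is narrowed to house 3 or 4; consider each.
Placing it in house 3 leads to a contradiction, so it's in house 4.
The German is narrowed to house 2 or 3; consider each.
Placing it in house 3 leads to a contradiction, so it's in house 2.
From clue 6, the parrot owner must be in house 2.
House 1 pet: only dog fits.
Clue 2: the pop fan is in house 3.
From clue 2, the Dane must be in house 3.
Clue 3: the jazz fan is in house 2.
House 1 music genre: only country fits.
House 1's nationality must be Norwegian (nothing else left).
The cat owner is in house 4 (clue 1).
So house 3 gets fish for pet.
So: house 1 = country/Norwegian/dog, house 2 = jazz/German/parrot, house 3 = pop/Dane/fish, house 4 = folk/Greek/cat.

3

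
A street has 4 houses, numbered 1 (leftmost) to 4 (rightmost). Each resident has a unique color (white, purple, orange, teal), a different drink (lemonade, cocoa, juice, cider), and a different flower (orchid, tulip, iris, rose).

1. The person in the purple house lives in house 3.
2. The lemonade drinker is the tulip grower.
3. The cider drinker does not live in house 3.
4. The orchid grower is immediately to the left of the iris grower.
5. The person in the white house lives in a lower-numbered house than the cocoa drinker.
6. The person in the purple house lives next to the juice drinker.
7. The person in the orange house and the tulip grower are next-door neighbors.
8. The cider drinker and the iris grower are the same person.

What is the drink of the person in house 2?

From clue 1, the person in the purple house must be in house 3.
House 1's drink must be lemonade (nothing else left).
So house 3 gets cocoa for drink.
From clue 2, the tulip grower must be in house 1.
The person in the orange house is in house 2 (clue 7).
House 4's color must be teal (nothing else left).
From clue 4, the iris grower must be in house 4.
The cider drinker is in house 4 (clue 8).
House 1 color: only white fits.
The only drink still possible for house 2 is juice.
House 2's flower must be rose (nothing else left).
House 3's flower must be orchid (nothing else left).
So: house 1 = white/lemonade/tulip, house 2 = orange/juice/rose, house 3 = purple/cocoa/orchid, house 4 = teal/cider/iris.

juice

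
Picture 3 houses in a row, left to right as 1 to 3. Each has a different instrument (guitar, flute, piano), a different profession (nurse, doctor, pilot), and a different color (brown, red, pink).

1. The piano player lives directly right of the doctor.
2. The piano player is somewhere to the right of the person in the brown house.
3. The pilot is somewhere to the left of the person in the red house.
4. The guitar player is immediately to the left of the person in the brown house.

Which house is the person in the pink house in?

1

By clue 4, the guitar player is in house 1.
By clue 4, the person in the brown house is in house 2.
So house 3 gets nurse for profession.
So house 1 gets pink for color.
The only color still possible for house 3 is red.
The piano player is in house 3 (clue 2).
The only instrument still possible for house 2 is flute.
From clue 1, the doctor must be in house 2.
So house 1 gets pilot for profession.
So: house 1 = guitar/pilot/pink, house 2 = flute/doctor/brown, house 3 = piano/nurse/red.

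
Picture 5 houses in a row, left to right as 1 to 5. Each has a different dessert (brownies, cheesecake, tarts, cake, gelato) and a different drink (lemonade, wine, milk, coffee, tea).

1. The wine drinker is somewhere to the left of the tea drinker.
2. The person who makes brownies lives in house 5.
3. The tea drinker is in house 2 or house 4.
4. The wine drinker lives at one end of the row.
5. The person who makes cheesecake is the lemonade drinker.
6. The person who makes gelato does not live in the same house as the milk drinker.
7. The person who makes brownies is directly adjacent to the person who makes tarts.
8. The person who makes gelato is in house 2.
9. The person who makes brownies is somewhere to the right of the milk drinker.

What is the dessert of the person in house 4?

From clue 2, the person who makes brownies must be in house 5.
Clue 4: the wine drinker is in house 1.
The person who makes tarts is in house 4 (clue 7).
The person who makes gelato is in house 2 (clue 8).
Clue 5: the person who makes cheesecake is in house 3.
Clue 5 places the lemonade drinker in house 3.
The only dessert still possible for house 1 is cake.
The only drink still possible for house 2 is tea.
House 4's drink must be milk (nothing else left).
That leaves coffee as the drink for house 5.
So: house 1 = cake/wine, house 2 = gelato/tea, house 3 = cheesecake/lemonade, house 4 = tarts/milk, house 5 = brownies/coffee.

tarts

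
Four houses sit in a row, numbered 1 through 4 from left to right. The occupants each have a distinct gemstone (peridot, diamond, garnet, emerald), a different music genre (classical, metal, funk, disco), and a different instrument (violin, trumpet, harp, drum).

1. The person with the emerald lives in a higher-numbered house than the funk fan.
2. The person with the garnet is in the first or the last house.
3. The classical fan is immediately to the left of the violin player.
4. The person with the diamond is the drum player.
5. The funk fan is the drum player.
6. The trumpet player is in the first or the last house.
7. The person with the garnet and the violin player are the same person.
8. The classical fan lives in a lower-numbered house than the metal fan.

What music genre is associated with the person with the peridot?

disco

From clue 7, the person with the garnet must be in house 4.
The violin player is in house 4 (clue 7).
That leaves trumpet as the instrument for house 1.
The classical fan is in house 3 (clue 3).
Clue 5: the funk fan is in house 2.
By clue 5, the drum player is in house 2.
Clue 8: the metal fan is in house 4.
House 1 gemstone: only peridot fits.
So house 1 gets disco for music genre.
The only instrument still possible for house 3 is harp.
Clue 1 places the person with the emerald in house 3.
By clue 4, the person with the diamond is in house 2.
So: house 1 = peridot/disco/trumpet, house 2 = diamond/funk/drum, house 3 = emerald/classical/harp, house 4 = garnet/metal/violin.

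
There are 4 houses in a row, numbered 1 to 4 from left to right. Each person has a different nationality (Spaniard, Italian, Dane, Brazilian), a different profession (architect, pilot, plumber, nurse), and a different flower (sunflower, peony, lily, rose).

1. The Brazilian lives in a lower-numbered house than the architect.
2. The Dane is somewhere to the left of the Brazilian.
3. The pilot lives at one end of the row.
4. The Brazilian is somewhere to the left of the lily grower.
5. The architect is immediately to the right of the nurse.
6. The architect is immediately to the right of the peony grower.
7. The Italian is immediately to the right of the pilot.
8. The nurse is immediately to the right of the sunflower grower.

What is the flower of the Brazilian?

peony

Clue 7: the Italian is in house 2.
By clue 7, the pilot is in house 1.
The only nationality still possible for house 1 is Dane.
That leaves Brazilian as the nationality for house 3.
House 4 nationality: only Spaniard fits.
By clue 1, the architect is in house 4.
By clue 4, the lily grower is in house 4.
The nurse is in house 3 (clue 5).
By clue 6, the peony grower is in house 3.
Clue 8: the sunflower grower is in house 2.
The only profession still possible for house 2 is plumber.
The only flower still possible for house 1 is rose.
So: house 1 = Dane/pilot/rose, house 2 = Italian/plumber/sunflower, house 3 = Brazilian/nurse/peony, house 4 = Spaniard/architect/lily.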